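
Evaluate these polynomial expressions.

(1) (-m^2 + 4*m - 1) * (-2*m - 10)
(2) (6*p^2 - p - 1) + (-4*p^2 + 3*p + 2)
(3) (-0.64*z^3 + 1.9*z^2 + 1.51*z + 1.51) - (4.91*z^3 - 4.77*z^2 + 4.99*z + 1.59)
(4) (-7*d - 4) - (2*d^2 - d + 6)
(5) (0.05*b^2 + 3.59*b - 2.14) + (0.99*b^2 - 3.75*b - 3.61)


(1) = 2*m^3 + 2*m^2 - 38*m + 10
(2) = 2*p^2 + 2*p + 1
(3) = -5.55*z^3 + 6.67*z^2 - 3.48*z - 0.08
(4) = -2*d^2 - 6*d - 10
(5) = 1.04*b^2 - 0.16*b - 5.75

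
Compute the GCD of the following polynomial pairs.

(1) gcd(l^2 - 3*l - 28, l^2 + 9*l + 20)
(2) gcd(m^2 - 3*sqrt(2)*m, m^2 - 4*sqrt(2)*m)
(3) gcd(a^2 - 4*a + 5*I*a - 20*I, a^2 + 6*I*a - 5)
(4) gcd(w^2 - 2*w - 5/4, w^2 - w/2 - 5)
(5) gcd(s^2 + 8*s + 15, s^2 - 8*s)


(1) = l + 4
(2) = gcd(m*(m - 3*sqrt(2)), m*(m - 4*sqrt(2))) = m
(3) = a + 5*I
(4) = w - 5/2
(5) = gcd((s + 3)*(s + 5), s*(s - 8)) = 1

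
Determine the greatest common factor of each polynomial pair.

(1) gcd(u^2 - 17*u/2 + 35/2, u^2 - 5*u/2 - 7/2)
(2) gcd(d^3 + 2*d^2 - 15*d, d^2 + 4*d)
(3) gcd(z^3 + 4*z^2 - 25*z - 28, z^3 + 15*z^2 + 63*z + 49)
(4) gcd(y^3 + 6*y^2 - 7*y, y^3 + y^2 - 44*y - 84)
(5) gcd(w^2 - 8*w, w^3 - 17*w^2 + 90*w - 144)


(1) = gcd((u - 5)*(u - 7/2), (u - 7/2)*(u + 1)) = u - 7/2
(2) = d
(3) = z^2 + 8*z + 7
(4) = gcd(y*(y - 1)*(y + 7), (y - 7)*(y + 2)*(y + 6)) = 1
(5) = gcd(w*(w - 8), (w - 8)*(w - 6)*(w - 3)) = w - 8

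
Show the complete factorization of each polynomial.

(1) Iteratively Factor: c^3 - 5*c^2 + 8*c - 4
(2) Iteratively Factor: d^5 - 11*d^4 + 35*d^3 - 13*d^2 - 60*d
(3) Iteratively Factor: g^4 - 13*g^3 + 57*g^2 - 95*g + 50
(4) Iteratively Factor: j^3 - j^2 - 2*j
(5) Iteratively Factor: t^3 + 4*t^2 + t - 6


(1) = (c - 1)*(c^2 - 4*c + 4) = (c - 2)*(c - 1)*(c - 2)
(2) = (d - 3)*(d^4 - 8*d^3 + 11*d^2 + 20*d) = (d - 5)*(d - 3)*(d^3 - 3*d^2 - 4*d) = d*(d - 5)*(d - 3)*(d^2 - 3*d - 4) = d*(d - 5)*(d - 3)*(d + 1)*(d - 4)
(3) = (g - 5)*(g^3 - 8*g^2 + 17*g - 10) = (g - 5)*(g - 1)*(g^2 - 7*g + 10) = (g - 5)^2*(g - 1)*(g - 2)
(4) = (j)*(j^2 - j - 2) = j*(j - 2)*(j + 1)
(5) = (t - 1)*(t^2 + 5*t + 6) = (t - 1)*(t + 2)*(t + 3)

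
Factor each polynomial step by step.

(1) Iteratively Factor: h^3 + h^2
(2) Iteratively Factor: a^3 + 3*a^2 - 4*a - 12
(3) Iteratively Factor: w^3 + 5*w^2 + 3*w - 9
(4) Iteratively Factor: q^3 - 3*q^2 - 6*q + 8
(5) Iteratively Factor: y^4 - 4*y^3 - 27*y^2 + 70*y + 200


(1) = (h)*(h^2 + h) = h*(h + 1)*(h)
(2) = (a - 2)*(a^2 + 5*a + 6) = (a - 2)*(a + 3)*(a + 2)
(3) = (w + 3)*(w^2 + 2*w - 3) = (w + 3)^2*(w - 1)
(4) = (q - 4)*(q^2 + q - 2) = (q - 4)*(q + 2)*(q - 1)
(5) = (y - 5)*(y^3 + y^2 - 22*y - 40) = (y - 5)*(y + 2)*(y^2 - y - 20) = (y - 5)^2*(y + 2)*(y + 4)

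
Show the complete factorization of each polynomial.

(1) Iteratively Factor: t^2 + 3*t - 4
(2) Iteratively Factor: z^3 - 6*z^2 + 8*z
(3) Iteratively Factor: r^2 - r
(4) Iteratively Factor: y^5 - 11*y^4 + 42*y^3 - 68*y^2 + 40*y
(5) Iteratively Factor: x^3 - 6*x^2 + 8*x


(1) = (t - 1)*(t + 4)
(2) = (z)*(z^2 - 6*z + 8) = z*(z - 2)*(z - 4)
(3) = (r)*(r - 1)
(4) = (y - 5)*(y^4 - 6*y^3 + 12*y^2 - 8*y) = (y - 5)*(y - 2)*(y^3 - 4*y^2 + 4*y) = (y - 5)*(y - 2)^2*(y^2 - 2*y) = y*(y - 5)*(y - 2)^2*(y - 2)
(5) = (x)*(x^2 - 6*x + 8) = x*(x - 2)*(x - 4)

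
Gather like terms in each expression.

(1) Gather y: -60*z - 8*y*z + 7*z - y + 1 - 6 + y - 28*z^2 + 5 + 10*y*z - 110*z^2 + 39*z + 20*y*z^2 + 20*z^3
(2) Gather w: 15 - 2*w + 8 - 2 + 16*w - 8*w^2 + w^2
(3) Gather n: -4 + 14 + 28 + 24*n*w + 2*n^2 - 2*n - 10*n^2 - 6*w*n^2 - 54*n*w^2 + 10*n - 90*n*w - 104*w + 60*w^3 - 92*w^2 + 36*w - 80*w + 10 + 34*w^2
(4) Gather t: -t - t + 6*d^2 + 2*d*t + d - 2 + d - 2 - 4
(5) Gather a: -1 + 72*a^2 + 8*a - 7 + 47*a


(1) = y*(20*z^2 + 2*z) + 20*z^3 - 138*z^2 - 14*z
(2) = -7*w^2 + 14*w + 21
(3) = n^2*(-6*w - 8) + n*(-54*w^2 - 66*w + 8) + 60*w^3 - 58*w^2 - 148*w + 48
(4) = 6*d^2 + 2*d + t*(2*d - 2) - 8
(5) = 72*a^2 + 55*a - 8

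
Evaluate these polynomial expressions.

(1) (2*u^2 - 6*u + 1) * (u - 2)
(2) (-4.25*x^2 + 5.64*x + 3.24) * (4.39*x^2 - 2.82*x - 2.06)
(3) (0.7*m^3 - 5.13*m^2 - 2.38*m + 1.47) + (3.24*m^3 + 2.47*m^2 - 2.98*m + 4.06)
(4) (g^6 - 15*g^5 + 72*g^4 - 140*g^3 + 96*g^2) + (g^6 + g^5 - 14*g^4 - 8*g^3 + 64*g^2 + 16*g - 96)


(1) = 2*u^3 - 10*u^2 + 13*u - 2
(2) = -18.6575*x^4 + 36.7446*x^3 + 7.0738*x^2 - 20.7552*x - 6.6744
(3) = 3.94*m^3 - 2.66*m^2 - 5.36*m + 5.53
(4) = 2*g^6 - 14*g^5 + 58*g^4 - 148*g^3 + 160*g^2 + 16*g - 96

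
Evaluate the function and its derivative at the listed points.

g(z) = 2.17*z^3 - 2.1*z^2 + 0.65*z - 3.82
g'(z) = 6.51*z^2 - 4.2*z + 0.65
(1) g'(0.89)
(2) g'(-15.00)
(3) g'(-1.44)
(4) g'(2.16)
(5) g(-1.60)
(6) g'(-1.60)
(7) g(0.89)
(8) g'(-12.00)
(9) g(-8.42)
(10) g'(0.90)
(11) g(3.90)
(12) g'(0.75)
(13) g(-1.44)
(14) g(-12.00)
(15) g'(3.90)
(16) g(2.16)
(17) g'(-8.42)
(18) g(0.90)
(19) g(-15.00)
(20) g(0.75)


(1) = 2.07
(2) = 1528.40
(3) = 20.20
(4) = 21.95
(5) = -19.12
(6) = 24.04
(7) = -3.38
(8) = 988.49
(9) = -1453.55
(10) = 2.14
(11) = 95.50
(12) = 1.16
(13) = -15.59
(14) = -4063.78
(15) = 83.29
(16) = 9.65
(17) = 497.55
(18) = -3.35
(19) = -7809.82
(20) = -3.60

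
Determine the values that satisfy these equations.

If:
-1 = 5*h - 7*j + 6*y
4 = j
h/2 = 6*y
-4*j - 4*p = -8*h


Then:
h = 54/11
j = 4
p = 64/11
y = 9/22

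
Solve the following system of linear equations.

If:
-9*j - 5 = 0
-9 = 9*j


Then:
No Solution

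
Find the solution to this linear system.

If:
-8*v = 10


Then:
v = -5/4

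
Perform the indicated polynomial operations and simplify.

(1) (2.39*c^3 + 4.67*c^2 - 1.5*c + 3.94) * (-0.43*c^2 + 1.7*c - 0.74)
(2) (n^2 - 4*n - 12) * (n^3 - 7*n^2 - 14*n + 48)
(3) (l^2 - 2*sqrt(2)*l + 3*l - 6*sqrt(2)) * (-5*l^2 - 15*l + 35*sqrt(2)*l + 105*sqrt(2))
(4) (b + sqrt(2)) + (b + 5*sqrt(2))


(1) = -1.0277*c^5 + 2.0549*c^4 + 6.8154*c^3 - 7.7*c^2 + 7.808*c - 2.9156
(2) = n^5 - 11*n^4 + 2*n^3 + 188*n^2 - 24*n - 576
(3) = -5*l^4 - 30*l^3 + 45*sqrt(2)*l^3 - 185*l^2 + 270*sqrt(2)*l^2 - 840*l + 405*sqrt(2)*l - 1260
(4) = 2*b + 6*sqrt(2)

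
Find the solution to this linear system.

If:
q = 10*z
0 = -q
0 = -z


Then:
q = 0
z = 0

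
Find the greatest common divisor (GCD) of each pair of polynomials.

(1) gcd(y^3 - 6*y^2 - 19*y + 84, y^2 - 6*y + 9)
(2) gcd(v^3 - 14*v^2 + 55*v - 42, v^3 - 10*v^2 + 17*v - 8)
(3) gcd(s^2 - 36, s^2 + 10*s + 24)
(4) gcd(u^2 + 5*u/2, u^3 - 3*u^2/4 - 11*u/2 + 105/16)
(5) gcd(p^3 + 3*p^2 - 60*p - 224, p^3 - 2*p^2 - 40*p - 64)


(1) = y - 3
(2) = v - 1
(3) = s + 6
(4) = gcd(u*(u + 5/2), (u - 7/4)*(u - 3/2)*(u + 5/2)) = u + 5/2
(5) = gcd((p - 8)*(p + 4)*(p + 7), (p - 8)*(p + 2)*(p + 4)) = p^2 - 4*p - 32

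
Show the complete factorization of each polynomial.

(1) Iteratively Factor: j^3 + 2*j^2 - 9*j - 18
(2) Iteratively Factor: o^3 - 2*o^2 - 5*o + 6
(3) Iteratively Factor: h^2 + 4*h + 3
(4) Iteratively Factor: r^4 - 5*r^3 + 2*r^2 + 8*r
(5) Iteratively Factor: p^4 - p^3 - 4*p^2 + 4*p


(1) = (j - 3)*(j^2 + 5*j + 6) = (j - 3)*(j + 3)*(j + 2)
(2) = (o - 1)*(o^2 - o - 6) = (o - 1)*(o + 2)*(o - 3)
(3) = (h + 1)*(h + 3)
(4) = (r + 1)*(r^3 - 6*r^2 + 8*r) = (r - 2)*(r + 1)*(r^2 - 4*r) = r*(r - 2)*(r + 1)*(r - 4)
(5) = (p - 1)*(p^3 - 4*p) = (p - 1)*(p + 2)*(p^2 - 2*p) = p*(p - 1)*(p + 2)*(p - 2)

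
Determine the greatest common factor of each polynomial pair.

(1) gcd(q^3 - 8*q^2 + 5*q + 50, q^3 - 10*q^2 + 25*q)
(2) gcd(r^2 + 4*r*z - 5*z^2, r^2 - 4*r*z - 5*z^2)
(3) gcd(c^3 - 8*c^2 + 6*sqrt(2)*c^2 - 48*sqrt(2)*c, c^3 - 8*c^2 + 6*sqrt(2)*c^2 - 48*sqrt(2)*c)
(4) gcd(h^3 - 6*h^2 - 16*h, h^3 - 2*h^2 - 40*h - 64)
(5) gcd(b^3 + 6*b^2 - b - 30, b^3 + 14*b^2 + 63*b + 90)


(1) = q^2 - 10*q + 25
(2) = gcd((r - z)*(r + 5*z), (r - 5*z)*(r + z)) = 1
(3) = c^3 + c^2*(-8 + 6*sqrt(2)) - 48*sqrt(2)*c
(4) = gcd(h*(h - 8)*(h + 2), (h - 8)*(h + 2)*(h + 4)) = h^2 - 6*h - 16
(5) = gcd((b - 2)*(b + 3)*(b + 5), (b + 3)*(b + 5)*(b + 6)) = b^2 + 8*b + 15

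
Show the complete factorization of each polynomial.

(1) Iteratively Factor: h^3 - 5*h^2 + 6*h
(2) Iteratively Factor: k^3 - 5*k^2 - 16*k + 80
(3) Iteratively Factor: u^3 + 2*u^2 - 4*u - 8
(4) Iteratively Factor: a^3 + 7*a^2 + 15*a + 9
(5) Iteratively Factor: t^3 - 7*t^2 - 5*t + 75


(1) = (h - 3)*(h^2 - 2*h) = (h - 3)*(h - 2)*(h)
(2) = (k - 4)*(k^2 - k - 20) = (k - 5)*(k - 4)*(k + 4)
(3) = (u + 2)*(u^2 - 4) = (u + 2)^2*(u - 2)
(4) = (a + 1)*(a^2 + 6*a + 9) = (a + 1)*(a + 3)*(a + 3)
(5) = (t - 5)*(t^2 - 2*t - 15) = (t - 5)^2*(t + 3)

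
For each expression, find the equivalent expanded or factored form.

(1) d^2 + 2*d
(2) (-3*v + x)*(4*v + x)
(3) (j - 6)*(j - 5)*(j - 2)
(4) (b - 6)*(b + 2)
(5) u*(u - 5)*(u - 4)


(1) = d*(d + 2)
(2) = -12*v^2 + v*x + x^2
(3) = j^3 - 13*j^2 + 52*j - 60
(4) = b^2 - 4*b - 12
(5) = u^3 - 9*u^2 + 20*u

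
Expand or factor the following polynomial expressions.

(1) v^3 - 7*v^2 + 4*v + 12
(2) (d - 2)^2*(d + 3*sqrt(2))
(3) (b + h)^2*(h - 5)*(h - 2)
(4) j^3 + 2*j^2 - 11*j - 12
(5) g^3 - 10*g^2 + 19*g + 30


(1) = (v - 6)*(v - 2)*(v + 1)
(2) = d^3 - 4*d^2 + 3*sqrt(2)*d^2 - 12*sqrt(2)*d + 4*d + 12*sqrt(2)
(3) = b^2*h^2 - 7*b^2*h + 10*b^2 + 2*b*h^3 - 14*b*h^2 + 20*b*h + h^4 - 7*h^3 + 10*h^2
(4) = (j - 3)*(j + 1)*(j + 4)
(5) = (g - 6)*(g - 5)*(g + 1)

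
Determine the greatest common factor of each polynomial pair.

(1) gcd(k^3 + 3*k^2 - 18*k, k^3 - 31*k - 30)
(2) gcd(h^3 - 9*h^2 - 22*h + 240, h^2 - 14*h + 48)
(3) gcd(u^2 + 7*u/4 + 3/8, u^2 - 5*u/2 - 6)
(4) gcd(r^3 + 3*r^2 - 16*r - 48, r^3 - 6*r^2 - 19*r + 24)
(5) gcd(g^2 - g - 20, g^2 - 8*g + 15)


(1) = 1
(2) = gcd((h - 8)*(h - 6)*(h + 5), (h - 8)*(h - 6)) = h^2 - 14*h + 48
(3) = u + 3/2
(4) = r + 3
(5) = gcd((g - 5)*(g + 4), (g - 5)*(g - 3)) = g - 5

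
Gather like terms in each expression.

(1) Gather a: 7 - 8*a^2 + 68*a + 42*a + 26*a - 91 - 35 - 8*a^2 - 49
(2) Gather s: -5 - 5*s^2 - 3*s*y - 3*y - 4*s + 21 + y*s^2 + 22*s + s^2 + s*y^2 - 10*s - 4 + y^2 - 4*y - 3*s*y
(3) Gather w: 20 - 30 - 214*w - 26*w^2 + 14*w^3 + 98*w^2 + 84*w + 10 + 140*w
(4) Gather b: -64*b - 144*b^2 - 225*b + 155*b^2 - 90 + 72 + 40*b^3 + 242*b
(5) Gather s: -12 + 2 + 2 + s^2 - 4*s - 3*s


(1) = -16*a^2 + 136*a - 168
(2) = s^2*(y - 4) + s*(y^2 - 6*y + 8) + y^2 - 7*y + 12
(3) = 14*w^3 + 72*w^2 + 10*w
(4) = 40*b^3 + 11*b^2 - 47*b - 18
(5) = s^2 - 7*s - 8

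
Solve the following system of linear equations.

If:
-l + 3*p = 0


Then:
l = 3*p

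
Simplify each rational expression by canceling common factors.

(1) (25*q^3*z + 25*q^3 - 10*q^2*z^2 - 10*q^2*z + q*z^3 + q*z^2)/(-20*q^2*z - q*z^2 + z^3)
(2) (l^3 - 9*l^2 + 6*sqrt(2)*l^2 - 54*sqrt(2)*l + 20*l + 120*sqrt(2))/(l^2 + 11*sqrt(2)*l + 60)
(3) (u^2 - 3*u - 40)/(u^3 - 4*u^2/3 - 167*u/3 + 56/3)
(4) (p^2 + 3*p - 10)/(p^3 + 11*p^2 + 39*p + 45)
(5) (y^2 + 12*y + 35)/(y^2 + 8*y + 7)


(1) = (-5*q^2*z - 5*q^2 + q*z^2 + q*z)/(4*q*z + z^2)
(2) = (l^2 - 9*l + 20)/(l + 5*sqrt(2))
(3) = (3*u + 15)/(3*u^2 + 20*u - 7)
(4) = (p - 2)/(p^2 + 6*p + 9)
(5) = (y + 5)/(y + 1)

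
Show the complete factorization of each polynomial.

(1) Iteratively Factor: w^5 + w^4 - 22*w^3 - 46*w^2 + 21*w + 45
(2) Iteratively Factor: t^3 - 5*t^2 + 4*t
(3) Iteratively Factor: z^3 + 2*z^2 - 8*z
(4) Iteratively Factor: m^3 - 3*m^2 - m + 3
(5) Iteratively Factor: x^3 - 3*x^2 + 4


(1) = (w - 1)*(w^4 + 2*w^3 - 20*w^2 - 66*w - 45) = (w - 5)*(w - 1)*(w^3 + 7*w^2 + 15*w + 9) = (w - 5)*(w - 1)*(w + 3)*(w^2 + 4*w + 3) = (w - 5)*(w - 1)*(w + 3)^2*(w + 1)
(2) = (t - 4)*(t^2 - t) = (t - 4)*(t - 1)*(t)
(3) = (z)*(z^2 + 2*z - 8) = z*(z + 4)*(z - 2)
(4) = (m - 3)*(m^2 - 1) = (m - 3)*(m - 1)*(m + 1)
(5) = (x - 2)*(x^2 - x - 2) = (x - 2)*(x + 1)*(x - 2)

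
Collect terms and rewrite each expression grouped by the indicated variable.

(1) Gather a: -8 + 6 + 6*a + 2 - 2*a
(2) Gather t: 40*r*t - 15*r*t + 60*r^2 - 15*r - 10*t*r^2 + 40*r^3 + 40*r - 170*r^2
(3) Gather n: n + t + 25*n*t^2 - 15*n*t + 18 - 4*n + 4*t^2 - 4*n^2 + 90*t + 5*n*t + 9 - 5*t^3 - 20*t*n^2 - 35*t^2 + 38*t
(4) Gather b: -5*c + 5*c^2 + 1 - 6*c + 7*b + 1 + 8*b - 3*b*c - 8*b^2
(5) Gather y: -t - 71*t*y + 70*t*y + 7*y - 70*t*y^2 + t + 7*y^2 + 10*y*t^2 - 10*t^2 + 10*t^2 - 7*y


(1) = 4*a
(2) = 40*r^3 - 110*r^2 + 25*r + t*(-10*r^2 + 25*r)
(3) = n^2*(-20*t - 4) + n*(25*t^2 - 10*t - 3) - 5*t^3 - 31*t^2 + 129*t + 27
(4) = -8*b^2 + b*(15 - 3*c) + 5*c^2 - 11*c + 2
(5) = y^2*(7 - 70*t) + y*(10*t^2 - t)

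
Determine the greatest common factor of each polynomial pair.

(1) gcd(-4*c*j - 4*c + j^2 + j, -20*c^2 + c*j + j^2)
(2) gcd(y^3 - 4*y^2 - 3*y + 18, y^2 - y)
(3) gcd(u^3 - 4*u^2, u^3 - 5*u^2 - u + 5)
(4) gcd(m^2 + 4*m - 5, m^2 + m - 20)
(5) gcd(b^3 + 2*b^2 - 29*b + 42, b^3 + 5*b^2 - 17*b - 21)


(1) = gcd((-4*c + j)*(j + 1), (-4*c + j)*(5*c + j)) = 4*c - j
(2) = gcd((y - 3)^2*(y + 2), y*(y - 1)) = 1
(3) = gcd(u^2*(u - 4), (u - 5)*(u - 1)*(u + 1)) = 1
(4) = m + 5
(5) = b^2 + 4*b - 21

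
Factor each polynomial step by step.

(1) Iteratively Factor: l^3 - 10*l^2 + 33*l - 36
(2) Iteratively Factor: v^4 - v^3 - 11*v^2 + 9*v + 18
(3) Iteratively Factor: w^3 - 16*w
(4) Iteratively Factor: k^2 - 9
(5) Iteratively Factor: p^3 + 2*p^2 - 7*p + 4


(1) = (l - 3)*(l^2 - 7*l + 12) = (l - 4)*(l - 3)*(l - 3)
(2) = (v + 3)*(v^3 - 4*v^2 + v + 6) = (v - 3)*(v + 3)*(v^2 - v - 2) = (v - 3)*(v - 2)*(v + 3)*(v + 1)
(3) = (w - 4)*(w^2 + 4*w) = w*(w - 4)*(w + 4)
(4) = (k - 3)*(k + 3)
(5) = (p - 1)*(p^2 + 3*p - 4) = (p - 1)^2*(p + 4)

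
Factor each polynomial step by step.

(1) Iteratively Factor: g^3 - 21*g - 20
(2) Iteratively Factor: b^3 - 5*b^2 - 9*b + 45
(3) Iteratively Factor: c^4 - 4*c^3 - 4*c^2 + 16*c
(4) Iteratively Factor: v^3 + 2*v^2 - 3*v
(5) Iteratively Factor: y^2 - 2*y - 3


(1) = (g - 5)*(g^2 + 5*g + 4) = (g - 5)*(g + 4)*(g + 1)
(2) = (b + 3)*(b^2 - 8*b + 15) = (b - 3)*(b + 3)*(b - 5)
(3) = (c)*(c^3 - 4*c^2 - 4*c + 16) = c*(c + 2)*(c^2 - 6*c + 8) = c*(c - 2)*(c + 2)*(c - 4)
(4) = (v - 1)*(v^2 + 3*v) = (v - 1)*(v + 3)*(v)
(5) = (y - 3)*(y + 1)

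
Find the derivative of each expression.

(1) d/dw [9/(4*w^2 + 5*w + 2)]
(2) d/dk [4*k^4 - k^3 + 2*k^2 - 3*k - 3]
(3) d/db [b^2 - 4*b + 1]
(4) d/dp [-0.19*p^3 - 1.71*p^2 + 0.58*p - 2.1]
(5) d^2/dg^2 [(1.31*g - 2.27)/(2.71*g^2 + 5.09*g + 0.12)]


(1) = 9*(-8*w - 5)/(4*w^2 + 5*w + 2)^2
(2) = 16*k^3 - 3*k^2 + 4*k - 3
(3) = 2*b - 4
(4) = -0.57*p^2 - 3.42*p + 0.58
(5) = ((1.31*g - 2.27)*(5.42*g + 5.09)*(10.84*g + 10.18) - (21.3006*g + 1.0324)*(2.71*g^2 + 5.09*g + 0.12))/(2.71*g^2 + 5.09*g + 0.12)^3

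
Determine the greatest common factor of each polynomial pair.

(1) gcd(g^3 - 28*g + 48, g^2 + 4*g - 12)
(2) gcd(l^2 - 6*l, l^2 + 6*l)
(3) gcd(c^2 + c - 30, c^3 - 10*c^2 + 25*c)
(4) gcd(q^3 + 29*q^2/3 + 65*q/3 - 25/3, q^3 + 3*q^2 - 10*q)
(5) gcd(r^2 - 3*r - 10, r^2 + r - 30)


(1) = g^2 + 4*g - 12
(2) = gcd(l*(l - 6), l*(l + 6)) = l
(3) = c - 5
(4) = q + 5
(5) = r - 5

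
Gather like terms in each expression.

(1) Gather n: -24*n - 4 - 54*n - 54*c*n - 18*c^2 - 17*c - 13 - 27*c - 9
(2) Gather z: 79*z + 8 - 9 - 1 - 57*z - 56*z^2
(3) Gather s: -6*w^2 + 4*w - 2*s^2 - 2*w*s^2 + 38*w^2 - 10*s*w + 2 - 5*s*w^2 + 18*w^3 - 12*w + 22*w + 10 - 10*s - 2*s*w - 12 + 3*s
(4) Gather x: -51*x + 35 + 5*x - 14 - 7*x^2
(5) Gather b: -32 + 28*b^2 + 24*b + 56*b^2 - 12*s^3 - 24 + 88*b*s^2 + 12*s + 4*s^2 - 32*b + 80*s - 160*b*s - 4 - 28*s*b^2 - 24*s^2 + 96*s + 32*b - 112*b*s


(1) = -18*c^2 - 44*c + n*(-54*c - 78) - 26
(2) = -56*z^2 + 22*z - 2
(3) = s^2*(-2*w - 2) + s*(-5*w^2 - 12*w - 7) + 18*w^3 + 32*w^2 + 14*w
(4) = -7*x^2 - 46*x + 21
(5) = b^2*(84 - 28*s) + b*(88*s^2 - 272*s + 24) - 12*s^3 - 20*s^2 + 188*s - 60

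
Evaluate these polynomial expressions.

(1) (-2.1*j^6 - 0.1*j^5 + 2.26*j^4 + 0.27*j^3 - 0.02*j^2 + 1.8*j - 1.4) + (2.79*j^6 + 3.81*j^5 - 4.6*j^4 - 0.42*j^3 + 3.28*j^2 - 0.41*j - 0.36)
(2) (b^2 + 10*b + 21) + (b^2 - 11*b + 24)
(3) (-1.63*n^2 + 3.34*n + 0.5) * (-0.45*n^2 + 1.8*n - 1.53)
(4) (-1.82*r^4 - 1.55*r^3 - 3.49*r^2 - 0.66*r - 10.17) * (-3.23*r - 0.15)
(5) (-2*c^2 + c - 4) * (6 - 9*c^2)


(1) = 0.69*j^6 + 3.71*j^5 - 2.34*j^4 - 0.15*j^3 + 3.26*j^2 + 1.39*j - 1.76
(2) = 2*b^2 - b + 45
(3) = 0.7335*n^4 - 4.437*n^3 + 8.2809*n^2 - 4.2102*n - 0.765
(4) = 5.8786*r^5 + 5.2795*r^4 + 11.5052*r^3 + 2.6553*r^2 + 32.9481*r + 1.5255
(5) = 18*c^4 - 9*c^3 + 24*c^2 + 6*c - 24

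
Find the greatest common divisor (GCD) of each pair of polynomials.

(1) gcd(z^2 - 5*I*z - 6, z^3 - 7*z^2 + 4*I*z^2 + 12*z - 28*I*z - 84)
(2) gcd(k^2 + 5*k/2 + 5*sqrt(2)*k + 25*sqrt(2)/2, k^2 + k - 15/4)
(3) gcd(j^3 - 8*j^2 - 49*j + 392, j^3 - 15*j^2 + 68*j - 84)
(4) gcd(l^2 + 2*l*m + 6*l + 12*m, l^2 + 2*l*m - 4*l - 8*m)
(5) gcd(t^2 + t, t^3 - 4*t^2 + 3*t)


(1) = gcd((z - 3*I)*(z - 2*I), (z - 7)*(z - 2*I)*(z + 6*I)) = z - 2*I
(2) = k + 5/2
(3) = gcd((j - 8)*(j - 7)*(j + 7), (j - 7)*(j - 6)*(j - 2)) = j - 7
(4) = l + 2*m
(5) = t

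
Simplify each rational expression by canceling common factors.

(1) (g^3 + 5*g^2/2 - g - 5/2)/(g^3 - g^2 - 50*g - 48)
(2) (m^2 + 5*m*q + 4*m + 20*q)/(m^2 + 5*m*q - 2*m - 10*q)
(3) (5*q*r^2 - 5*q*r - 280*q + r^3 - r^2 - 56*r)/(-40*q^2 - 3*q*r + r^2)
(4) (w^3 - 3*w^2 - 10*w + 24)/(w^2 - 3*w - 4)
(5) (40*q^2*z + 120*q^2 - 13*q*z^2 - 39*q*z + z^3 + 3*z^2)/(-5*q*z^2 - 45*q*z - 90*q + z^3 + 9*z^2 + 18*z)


(1) = (2*g^2 + 3*g - 5)/(2*g^2 - 4*g - 96)
(2) = (m + 4)/(m - 2)
(3) = (-r^2 + r + 56)/(8*q - r)
(4) = (w^2 + w - 6)/(w + 1)
(5) = (-8*q + z)/(z + 6)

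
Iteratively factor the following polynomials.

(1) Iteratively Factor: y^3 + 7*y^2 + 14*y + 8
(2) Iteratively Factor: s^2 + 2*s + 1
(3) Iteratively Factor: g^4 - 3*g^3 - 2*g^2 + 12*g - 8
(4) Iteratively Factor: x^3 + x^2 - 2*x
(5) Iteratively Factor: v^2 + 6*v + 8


(1) = (y + 2)*(y^2 + 5*y + 4) = (y + 2)*(y + 4)*(y + 1)
(2) = (s + 1)*(s + 1)
(3) = (g + 2)*(g^3 - 5*g^2 + 8*g - 4) = (g - 1)*(g + 2)*(g^2 - 4*g + 4) = (g - 2)*(g - 1)*(g + 2)*(g - 2)
(4) = (x - 1)*(x^2 + 2*x) = x*(x - 1)*(x + 2)
(5) = (v + 4)*(v + 2)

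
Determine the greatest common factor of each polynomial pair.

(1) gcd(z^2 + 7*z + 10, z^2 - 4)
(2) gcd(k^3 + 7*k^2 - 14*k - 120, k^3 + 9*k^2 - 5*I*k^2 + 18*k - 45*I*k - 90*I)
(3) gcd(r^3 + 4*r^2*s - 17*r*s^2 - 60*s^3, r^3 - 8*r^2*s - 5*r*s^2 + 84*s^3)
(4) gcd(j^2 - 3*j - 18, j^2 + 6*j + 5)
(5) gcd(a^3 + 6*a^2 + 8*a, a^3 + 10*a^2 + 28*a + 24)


(1) = z + 2
(2) = gcd((k - 4)*(k + 5)*(k + 6), (k + 3)*(k + 6)*(k - 5*I)) = k + 6
(3) = r^2 - r*s - 12*s^2
(4) = 1
(5) = gcd(a*(a + 2)*(a + 4), (a + 2)^2*(a + 6)) = a + 2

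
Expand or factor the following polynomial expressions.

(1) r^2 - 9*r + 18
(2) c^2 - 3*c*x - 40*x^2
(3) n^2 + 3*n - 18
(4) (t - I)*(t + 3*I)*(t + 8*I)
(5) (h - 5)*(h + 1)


(1) = (r - 6)*(r - 3)
(2) = (c - 8*x)*(c + 5*x)
(3) = (n - 3)*(n + 6)
(4) = t^3 + 10*I*t^2 - 13*t + 24*I
(5) = h^2 - 4*h - 5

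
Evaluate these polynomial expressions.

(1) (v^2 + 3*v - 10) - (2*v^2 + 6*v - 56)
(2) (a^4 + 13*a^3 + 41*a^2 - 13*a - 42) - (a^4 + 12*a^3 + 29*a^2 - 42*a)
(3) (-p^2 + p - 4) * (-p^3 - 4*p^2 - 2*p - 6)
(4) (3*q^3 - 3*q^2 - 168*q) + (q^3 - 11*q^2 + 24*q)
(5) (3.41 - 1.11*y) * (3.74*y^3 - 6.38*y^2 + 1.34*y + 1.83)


(1) = -v^2 - 3*v + 46
(2) = a^3 + 12*a^2 + 29*a - 42
(3) = p^5 + 3*p^4 + 2*p^3 + 20*p^2 + 2*p + 24
(4) = 4*q^3 - 14*q^2 - 144*q
(5) = -4.1514*y^4 + 19.8352*y^3 - 23.2432*y^2 + 2.5381*y + 6.2403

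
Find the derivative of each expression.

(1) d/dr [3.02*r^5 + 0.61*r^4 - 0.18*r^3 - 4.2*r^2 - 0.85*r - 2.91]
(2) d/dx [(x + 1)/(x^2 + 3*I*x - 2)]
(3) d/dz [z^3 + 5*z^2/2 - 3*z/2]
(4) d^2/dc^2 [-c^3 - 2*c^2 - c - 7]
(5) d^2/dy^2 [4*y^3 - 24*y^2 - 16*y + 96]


(1) = 15.1*r^4 + 2.44*r^3 - 0.54*r^2 - 8.4*r - 0.85
(2) = (x^2 + 3*I*x - (x + 1)*(2*x + 3*I) - 2)/(x^2 + 3*I*x - 2)^2
(3) = 3*z^2 + 5*z - 3/2
(4) = -6*c - 4
(5) = 24*y - 48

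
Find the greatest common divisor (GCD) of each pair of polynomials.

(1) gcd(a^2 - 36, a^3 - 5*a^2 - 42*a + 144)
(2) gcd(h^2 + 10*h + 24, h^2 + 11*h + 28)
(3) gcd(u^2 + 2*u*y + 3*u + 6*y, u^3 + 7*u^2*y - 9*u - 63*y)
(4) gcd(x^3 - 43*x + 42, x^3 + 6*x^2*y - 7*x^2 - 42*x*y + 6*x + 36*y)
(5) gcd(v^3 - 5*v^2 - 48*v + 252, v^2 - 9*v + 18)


(1) = a + 6
(2) = gcd((h + 4)*(h + 6), (h + 4)*(h + 7)) = h + 4
(3) = gcd((u + 3)*(u + 2*y), (u - 3)*(u + 3)*(u + 7*y)) = u + 3
(4) = gcd((x - 6)*(x - 1)*(x + 7), (x - 6)*(x - 1)*(x + 6*y)) = x^2 - 7*x + 6
(5) = v - 6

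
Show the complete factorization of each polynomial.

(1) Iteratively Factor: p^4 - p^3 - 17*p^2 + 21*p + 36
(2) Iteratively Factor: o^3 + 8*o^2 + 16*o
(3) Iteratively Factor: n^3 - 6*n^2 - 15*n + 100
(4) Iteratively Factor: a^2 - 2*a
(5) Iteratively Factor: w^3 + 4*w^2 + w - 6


(1) = (p - 3)*(p^3 + 2*p^2 - 11*p - 12) = (p - 3)*(p + 1)*(p^2 + p - 12) = (p - 3)*(p + 1)*(p + 4)*(p - 3)
(2) = (o)*(o^2 + 8*o + 16) = o*(o + 4)*(o + 4)
(3) = (n - 5)*(n^2 - n - 20) = (n - 5)^2*(n + 4)
(4) = (a)*(a - 2)
(5) = (w - 1)*(w^2 + 5*w + 6) = (w - 1)*(w + 2)*(w + 3)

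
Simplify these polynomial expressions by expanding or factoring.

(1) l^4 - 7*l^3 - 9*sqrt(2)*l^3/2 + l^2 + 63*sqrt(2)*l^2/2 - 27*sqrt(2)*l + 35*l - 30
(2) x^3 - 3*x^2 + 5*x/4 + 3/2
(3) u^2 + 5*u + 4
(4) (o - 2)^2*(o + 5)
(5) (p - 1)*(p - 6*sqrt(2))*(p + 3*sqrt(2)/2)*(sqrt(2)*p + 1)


(1) = (l - 6)*(l - 1)*(l - 5*sqrt(2))*(l + sqrt(2)/2)
(2) = (x - 2)*(x - 3/2)*(x + 1/2)
(3) = (u + 1)*(u + 4)
(4) = o^3 + o^2 - 16*o + 20
(5) = sqrt(2)*p^4 - 8*p^3 - sqrt(2)*p^3 - 45*sqrt(2)*p^2/2 + 8*p^2 - 18*p + 45*sqrt(2)*p/2 + 18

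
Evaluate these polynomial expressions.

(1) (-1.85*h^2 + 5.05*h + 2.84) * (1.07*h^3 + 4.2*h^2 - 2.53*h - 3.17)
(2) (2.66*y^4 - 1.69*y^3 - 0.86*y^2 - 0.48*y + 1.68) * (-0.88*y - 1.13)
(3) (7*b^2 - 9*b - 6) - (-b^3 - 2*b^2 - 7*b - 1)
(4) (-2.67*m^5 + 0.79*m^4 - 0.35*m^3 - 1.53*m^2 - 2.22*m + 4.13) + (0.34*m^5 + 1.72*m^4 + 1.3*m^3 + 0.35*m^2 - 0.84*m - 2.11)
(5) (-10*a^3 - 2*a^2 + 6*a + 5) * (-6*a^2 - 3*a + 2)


(1) = -1.9795*h^5 - 2.3665*h^4 + 28.9293*h^3 + 5.016*h^2 - 23.1937*h - 9.0028
(2) = -2.3408*y^5 - 1.5186*y^4 + 2.6665*y^3 + 1.3942*y^2 - 0.936*y - 1.8984
(3) = b^3 + 9*b^2 - 2*b - 5
(4) = -2.33*m^5 + 2.51*m^4 + 0.95*m^3 - 1.18*m^2 - 3.06*m + 2.02
(5) = 60*a^5 + 42*a^4 - 50*a^3 - 52*a^2 - 3*a + 10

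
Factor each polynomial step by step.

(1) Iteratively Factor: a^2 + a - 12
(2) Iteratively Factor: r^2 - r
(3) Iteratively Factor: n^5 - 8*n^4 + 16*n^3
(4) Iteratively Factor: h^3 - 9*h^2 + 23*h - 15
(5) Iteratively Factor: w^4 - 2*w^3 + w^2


(1) = (a + 4)*(a - 3)
(2) = (r - 1)*(r)
(3) = (n - 4)*(n^4 - 4*n^3) = n*(n - 4)*(n^3 - 4*n^2) = n^2*(n - 4)*(n^2 - 4*n) = n^3*(n - 4)*(n - 4)
(4) = (h - 1)*(h^2 - 8*h + 15) = (h - 5)*(h - 1)*(h - 3)
(5) = (w - 1)*(w^3 - w^2) = w*(w - 1)*(w^2 - w) = w*(w - 1)^2*(w)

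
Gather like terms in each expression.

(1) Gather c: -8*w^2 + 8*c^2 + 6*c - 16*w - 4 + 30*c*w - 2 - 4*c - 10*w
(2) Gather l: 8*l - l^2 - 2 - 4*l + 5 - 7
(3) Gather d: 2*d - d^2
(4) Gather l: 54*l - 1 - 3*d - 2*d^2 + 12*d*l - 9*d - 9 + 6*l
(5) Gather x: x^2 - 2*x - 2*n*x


(1) = 8*c^2 + c*(30*w + 2) - 8*w^2 - 26*w - 6
(2) = -l^2 + 4*l - 4
(3) = -d^2 + 2*d
(4) = -2*d^2 - 12*d + l*(12*d + 60) - 10
(5) = x^2 + x*(-2*n - 2)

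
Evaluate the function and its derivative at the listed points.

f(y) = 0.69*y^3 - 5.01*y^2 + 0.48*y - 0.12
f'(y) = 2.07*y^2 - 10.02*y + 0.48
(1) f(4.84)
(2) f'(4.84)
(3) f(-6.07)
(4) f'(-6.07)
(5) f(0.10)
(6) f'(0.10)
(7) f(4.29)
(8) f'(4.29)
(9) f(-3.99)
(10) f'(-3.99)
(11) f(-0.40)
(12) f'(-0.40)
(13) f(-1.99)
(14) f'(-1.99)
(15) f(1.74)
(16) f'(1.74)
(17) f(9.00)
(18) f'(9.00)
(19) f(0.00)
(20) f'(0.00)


(1) = -36.93
(2) = 0.47
(3) = -341.94
(4) = 137.57
(5) = -0.12
(6) = -0.50
(7) = -35.79
(8) = -4.41
(9) = -125.62
(10) = 73.41
(11) = -1.16
(12) = 4.82
(13) = -26.35
(14) = 28.62
(15) = -10.82
(16) = -10.69
(17) = 101.40
(18) = 77.97
(19) = -0.12
(20) = 0.48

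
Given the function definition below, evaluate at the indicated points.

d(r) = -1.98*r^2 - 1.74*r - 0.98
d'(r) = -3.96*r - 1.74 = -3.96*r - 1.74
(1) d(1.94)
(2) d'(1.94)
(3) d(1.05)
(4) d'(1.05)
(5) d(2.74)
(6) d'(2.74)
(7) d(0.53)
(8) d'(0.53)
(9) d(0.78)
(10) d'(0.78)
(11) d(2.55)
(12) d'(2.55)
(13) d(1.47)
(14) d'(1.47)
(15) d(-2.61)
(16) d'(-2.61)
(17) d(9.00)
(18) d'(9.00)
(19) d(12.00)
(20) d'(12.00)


(1) = -11.81
(2) = -9.42
(3) = -4.99
(4) = -5.90
(5) = -20.61
(6) = -12.59
(7) = -2.46
(8) = -3.84
(9) = -3.54
(10) = -4.83
(11) = -18.29
(12) = -11.84
(13) = -7.82
(14) = -7.56
(15) = -9.93
(16) = 8.60
(17) = -177.02
(18) = -37.38
(19) = -306.98
(20) = -49.26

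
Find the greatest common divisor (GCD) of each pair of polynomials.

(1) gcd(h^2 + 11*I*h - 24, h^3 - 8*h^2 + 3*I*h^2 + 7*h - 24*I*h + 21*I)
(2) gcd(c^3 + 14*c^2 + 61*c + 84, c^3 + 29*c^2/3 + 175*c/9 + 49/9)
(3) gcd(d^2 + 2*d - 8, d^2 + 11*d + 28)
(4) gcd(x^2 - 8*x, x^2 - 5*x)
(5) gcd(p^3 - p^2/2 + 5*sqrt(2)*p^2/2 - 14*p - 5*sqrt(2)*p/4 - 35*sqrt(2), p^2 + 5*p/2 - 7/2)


(1) = gcd((h + 3*I)*(h + 8*I), (h - 7)*(h - 1)*(h + 3*I)) = h + 3*I
(2) = gcd((c + 3)*(c + 4)*(c + 7), (c + 1/3)*(c + 7/3)*(c + 7)) = c + 7
(3) = gcd((d - 2)*(d + 4), (d + 4)*(d + 7)) = d + 4
(4) = gcd(x*(x - 8), x*(x - 5)) = x
(5) = gcd((p - 4)*(p + 7/2)*(p + 5*sqrt(2)/2), (p - 1)*(p + 7/2)) = p + 7/2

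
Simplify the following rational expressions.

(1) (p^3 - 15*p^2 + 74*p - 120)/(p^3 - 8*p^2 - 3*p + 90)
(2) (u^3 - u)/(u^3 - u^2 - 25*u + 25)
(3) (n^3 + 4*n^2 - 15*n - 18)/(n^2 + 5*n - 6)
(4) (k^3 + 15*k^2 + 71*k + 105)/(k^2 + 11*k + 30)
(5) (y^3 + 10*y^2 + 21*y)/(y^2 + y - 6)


(1) = (p - 4)/(p + 3)
(2) = (u^2 + u)/(u^2 - 25)
(3) = (n^2 - 2*n - 3)/(n - 1)
(4) = (k^2 + 10*k + 21)/(k + 6)
(5) = (y^2 + 7*y)/(y - 2)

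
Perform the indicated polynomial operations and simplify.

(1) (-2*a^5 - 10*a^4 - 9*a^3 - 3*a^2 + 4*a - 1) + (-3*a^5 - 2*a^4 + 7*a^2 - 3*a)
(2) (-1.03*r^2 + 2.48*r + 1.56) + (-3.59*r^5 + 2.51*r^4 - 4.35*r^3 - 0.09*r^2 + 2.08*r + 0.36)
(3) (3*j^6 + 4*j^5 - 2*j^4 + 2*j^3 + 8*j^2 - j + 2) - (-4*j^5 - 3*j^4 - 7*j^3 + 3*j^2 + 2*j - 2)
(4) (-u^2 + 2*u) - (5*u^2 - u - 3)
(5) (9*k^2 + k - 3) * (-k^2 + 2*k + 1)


(1) = -5*a^5 - 12*a^4 - 9*a^3 + 4*a^2 + a - 1
(2) = -3.59*r^5 + 2.51*r^4 - 4.35*r^3 - 1.12*r^2 + 4.56*r + 1.92
(3) = 3*j^6 + 8*j^5 + j^4 + 9*j^3 + 5*j^2 - 3*j + 4
(4) = -6*u^2 + 3*u + 3
(5) = -9*k^4 + 17*k^3 + 14*k^2 - 5*k - 3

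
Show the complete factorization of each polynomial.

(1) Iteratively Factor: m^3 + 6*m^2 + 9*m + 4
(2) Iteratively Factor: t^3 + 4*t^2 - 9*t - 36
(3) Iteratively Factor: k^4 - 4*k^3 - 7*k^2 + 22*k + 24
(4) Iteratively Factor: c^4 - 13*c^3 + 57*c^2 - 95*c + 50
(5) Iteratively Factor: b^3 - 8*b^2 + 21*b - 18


(1) = (m + 1)*(m^2 + 5*m + 4) = (m + 1)*(m + 4)*(m + 1)
(2) = (t + 3)*(t^2 + t - 12) = (t + 3)*(t + 4)*(t - 3)
(3) = (k - 4)*(k^3 - 7*k - 6) = (k - 4)*(k + 2)*(k^2 - 2*k - 3) = (k - 4)*(k - 3)*(k + 2)*(k + 1)
(4) = (c - 5)*(c^3 - 8*c^2 + 17*c - 10) = (c - 5)*(c - 1)*(c^2 - 7*c + 10) = (c - 5)^2*(c - 1)*(c - 2)
(5) = (b - 2)*(b^2 - 6*b + 9) = (b - 3)*(b - 2)*(b - 3)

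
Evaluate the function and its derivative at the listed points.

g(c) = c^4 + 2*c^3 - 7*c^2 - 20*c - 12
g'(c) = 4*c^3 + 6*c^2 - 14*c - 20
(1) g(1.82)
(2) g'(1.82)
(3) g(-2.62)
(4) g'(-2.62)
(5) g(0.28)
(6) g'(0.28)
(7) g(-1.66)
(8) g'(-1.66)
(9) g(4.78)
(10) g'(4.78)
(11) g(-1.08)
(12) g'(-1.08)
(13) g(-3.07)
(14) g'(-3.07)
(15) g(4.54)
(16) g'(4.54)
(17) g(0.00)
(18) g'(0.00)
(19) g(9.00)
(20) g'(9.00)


(1) = -48.56
(2) = -1.49
(3) = 3.50
(4) = -14.07
(5) = -18.10
(6) = -23.36
(7) = 0.36
(8) = 1.48
(9) = 472.94
(10) = 487.03
(11) = 0.28
(12) = -2.92
(13) = 14.39
(14) = -36.21
(15) = 364.91
(16) = 414.42
(17) = -12.00
(18) = -20.00
(19) = 7260.00
(20) = 3256.00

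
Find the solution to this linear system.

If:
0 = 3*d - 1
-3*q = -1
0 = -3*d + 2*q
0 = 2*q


Then:
No Solution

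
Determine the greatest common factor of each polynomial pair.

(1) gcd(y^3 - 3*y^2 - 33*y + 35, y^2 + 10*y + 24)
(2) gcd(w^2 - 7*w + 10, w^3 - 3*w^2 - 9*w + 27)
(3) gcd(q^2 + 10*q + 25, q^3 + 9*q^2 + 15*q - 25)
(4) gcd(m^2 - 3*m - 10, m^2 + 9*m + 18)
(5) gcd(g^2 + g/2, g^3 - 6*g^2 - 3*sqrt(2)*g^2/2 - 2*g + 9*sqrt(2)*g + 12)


(1) = gcd((y - 7)*(y - 1)*(y + 5), (y + 4)*(y + 6)) = 1
(2) = 1
(3) = q^2 + 10*q + 25
(4) = gcd((m - 5)*(m + 2), (m + 3)*(m + 6)) = 1
(5) = 1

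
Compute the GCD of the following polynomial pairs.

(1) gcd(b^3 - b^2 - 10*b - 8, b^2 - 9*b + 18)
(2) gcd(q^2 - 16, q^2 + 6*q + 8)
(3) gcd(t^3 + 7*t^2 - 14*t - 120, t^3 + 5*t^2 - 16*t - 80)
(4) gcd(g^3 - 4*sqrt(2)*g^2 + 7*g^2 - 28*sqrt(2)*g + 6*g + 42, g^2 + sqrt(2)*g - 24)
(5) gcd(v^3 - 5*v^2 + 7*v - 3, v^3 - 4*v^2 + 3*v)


(1) = gcd((b - 4)*(b + 1)*(b + 2), (b - 6)*(b - 3)) = 1
(2) = q + 4
(3) = t^2 + t - 20
(4) = gcd((g + 7)*(g - 3*sqrt(2))*(g - sqrt(2)), (g - 3*sqrt(2))*(g + 4*sqrt(2))) = g - 3*sqrt(2)
(5) = gcd((v - 3)*(v - 1)^2, v*(v - 3)*(v - 1)) = v^2 - 4*v + 3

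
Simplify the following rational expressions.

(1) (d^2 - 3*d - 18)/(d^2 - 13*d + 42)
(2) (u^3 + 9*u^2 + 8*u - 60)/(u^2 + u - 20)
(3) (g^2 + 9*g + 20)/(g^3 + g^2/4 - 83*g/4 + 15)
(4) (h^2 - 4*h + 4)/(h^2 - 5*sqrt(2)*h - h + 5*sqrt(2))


(1) = (d + 3)/(d - 7)
(2) = (u^2 + 4*u - 12)/(u - 4)
(3) = (4*g + 16)/(4*g^2 - 19*g + 12)
(4) = (h^2 - 4*h + 4)/(h^2 + h*(-5*sqrt(2) - 1) + 5*sqrt(2))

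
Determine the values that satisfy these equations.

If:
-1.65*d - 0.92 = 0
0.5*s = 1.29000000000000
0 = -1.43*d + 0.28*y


Then:
d = -0.56
s = 2.58
y = -2.85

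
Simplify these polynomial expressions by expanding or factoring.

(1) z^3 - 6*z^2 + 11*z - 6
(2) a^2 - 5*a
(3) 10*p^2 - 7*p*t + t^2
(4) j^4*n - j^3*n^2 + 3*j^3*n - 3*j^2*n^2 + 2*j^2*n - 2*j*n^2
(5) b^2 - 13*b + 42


(1) = (z - 3)*(z - 2)*(z - 1)
(2) = a*(a - 5)
(3) = (-5*p + t)*(-2*p + t)
(4) = j*(j + 2)*(j - n)*(j*n + n)
(5) = (b - 7)*(b - 6)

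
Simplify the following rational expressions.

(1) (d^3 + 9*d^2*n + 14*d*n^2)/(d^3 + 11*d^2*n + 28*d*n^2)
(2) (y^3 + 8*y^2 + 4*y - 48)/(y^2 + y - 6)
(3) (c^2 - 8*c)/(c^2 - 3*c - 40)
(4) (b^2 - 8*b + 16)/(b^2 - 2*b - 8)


(1) = (d + 2*n)/(d + 4*n)
(2) = (y^2 + 10*y + 24)/(y + 3)
(3) = c/(c + 5)
(4) = (b - 4)/(b + 2)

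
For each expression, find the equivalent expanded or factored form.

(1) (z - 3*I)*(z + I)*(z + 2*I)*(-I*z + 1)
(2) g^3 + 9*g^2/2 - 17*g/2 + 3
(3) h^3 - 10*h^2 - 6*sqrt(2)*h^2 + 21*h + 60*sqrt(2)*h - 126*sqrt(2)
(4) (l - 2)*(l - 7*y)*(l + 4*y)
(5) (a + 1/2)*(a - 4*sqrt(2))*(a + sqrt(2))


(1) = -I*z^4 + z^3 - 7*I*z^2 + 13*z + 6*I
(2) = (g - 1)*(g - 1/2)*(g + 6)
(3) = (h - 7)*(h - 3)*(h - 6*sqrt(2))
(4) = l^3 - 3*l^2*y - 2*l^2 - 28*l*y^2 + 6*l*y + 56*y^2
(5) = a^3 - 3*sqrt(2)*a^2 + a^2/2 - 8*a - 3*sqrt(2)*a/2 - 4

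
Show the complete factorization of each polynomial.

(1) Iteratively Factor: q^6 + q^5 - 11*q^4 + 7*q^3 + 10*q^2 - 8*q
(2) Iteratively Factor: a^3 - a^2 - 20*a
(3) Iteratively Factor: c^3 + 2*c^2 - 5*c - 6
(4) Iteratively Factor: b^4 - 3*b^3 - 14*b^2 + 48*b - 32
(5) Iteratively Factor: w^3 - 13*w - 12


(1) = (q + 4)*(q^5 - 3*q^4 + q^3 + 3*q^2 - 2*q) = (q - 1)*(q + 4)*(q^4 - 2*q^3 - q^2 + 2*q) = (q - 2)*(q - 1)*(q + 4)*(q^3 - q) = (q - 2)*(q - 1)*(q + 1)*(q + 4)*(q^2 - q) = (q - 2)*(q - 1)^2*(q + 1)*(q + 4)*(q)
(2) = (a)*(a^2 - a - 20) = a*(a - 5)*(a + 4)
(3) = (c + 3)*(c^2 - c - 2) = (c + 1)*(c + 3)*(c - 2)
(4) = (b + 4)*(b^3 - 7*b^2 + 14*b - 8) = (b - 4)*(b + 4)*(b^2 - 3*b + 2) = (b - 4)*(b - 2)*(b + 4)*(b - 1)
(5) = (w + 3)*(w^2 - 3*w - 4) = (w + 1)*(w + 3)*(w - 4)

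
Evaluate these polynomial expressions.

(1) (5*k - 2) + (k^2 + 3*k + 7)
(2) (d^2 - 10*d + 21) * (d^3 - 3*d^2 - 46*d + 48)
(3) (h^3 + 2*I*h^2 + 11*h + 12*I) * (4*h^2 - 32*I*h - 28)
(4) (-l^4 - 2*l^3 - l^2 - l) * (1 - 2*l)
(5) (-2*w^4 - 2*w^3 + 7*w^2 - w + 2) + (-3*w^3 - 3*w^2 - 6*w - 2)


(1) = k^2 + 8*k + 5
(2) = d^5 - 13*d^4 + 5*d^3 + 445*d^2 - 1446*d + 1008
(3) = 4*h^5 - 24*I*h^4 + 80*h^3 - 360*I*h^2 + 76*h - 336*I
(4) = 2*l^5 + 3*l^4 + l^2 - l
(5) = -2*w^4 - 5*w^3 + 4*w^2 - 7*w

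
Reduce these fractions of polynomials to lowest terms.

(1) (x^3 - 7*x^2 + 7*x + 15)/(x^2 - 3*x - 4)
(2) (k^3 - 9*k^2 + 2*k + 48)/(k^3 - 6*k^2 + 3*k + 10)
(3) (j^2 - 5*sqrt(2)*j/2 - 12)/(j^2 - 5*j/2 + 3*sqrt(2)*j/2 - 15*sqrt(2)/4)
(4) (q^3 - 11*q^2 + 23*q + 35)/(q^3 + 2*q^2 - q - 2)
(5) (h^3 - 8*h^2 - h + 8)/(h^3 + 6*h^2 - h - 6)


(1) = (x^2 - 8*x + 15)/(x - 4)
(2) = (k^3 - 9*k^2 + 2*k + 48)/(k^3 - 6*k^2 + 3*k + 10)
(3) = (8*j - 32*sqrt(2))/(8*j - 20)
(4) = (q^2 - 12*q + 35)/(q^2 + q - 2)
(5) = (h - 8)/(h + 6)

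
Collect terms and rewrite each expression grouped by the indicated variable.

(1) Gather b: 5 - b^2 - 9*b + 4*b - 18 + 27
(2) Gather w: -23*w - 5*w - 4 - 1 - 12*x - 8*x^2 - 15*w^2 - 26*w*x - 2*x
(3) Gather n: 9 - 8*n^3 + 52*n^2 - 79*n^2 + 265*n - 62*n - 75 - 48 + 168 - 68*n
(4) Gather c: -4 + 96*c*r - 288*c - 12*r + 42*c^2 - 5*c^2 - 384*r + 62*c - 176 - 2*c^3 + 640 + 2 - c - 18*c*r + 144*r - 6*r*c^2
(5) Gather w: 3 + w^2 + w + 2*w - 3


(1) = -b^2 - 5*b + 14
(2) = -15*w^2 + w*(-26*x - 28) - 8*x^2 - 14*x - 5
(3) = -8*n^3 - 27*n^2 + 135*n + 54
(4) = -2*c^3 + c^2*(37 - 6*r) + c*(78*r - 227) - 252*r + 462
(5) = w^2 + 3*w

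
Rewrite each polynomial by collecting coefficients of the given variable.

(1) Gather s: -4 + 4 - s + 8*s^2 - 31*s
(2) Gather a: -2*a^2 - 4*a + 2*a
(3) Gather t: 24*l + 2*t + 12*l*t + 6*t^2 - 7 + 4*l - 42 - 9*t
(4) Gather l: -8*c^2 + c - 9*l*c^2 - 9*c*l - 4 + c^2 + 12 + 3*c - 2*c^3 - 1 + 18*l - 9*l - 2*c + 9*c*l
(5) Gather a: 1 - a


(1) = 8*s^2 - 32*s
(2) = -2*a^2 - 2*a
(3) = 28*l + 6*t^2 + t*(12*l - 7) - 49
(4) = -2*c^3 - 7*c^2 + 2*c + l*(9 - 9*c^2) + 7
(5) = 1 - a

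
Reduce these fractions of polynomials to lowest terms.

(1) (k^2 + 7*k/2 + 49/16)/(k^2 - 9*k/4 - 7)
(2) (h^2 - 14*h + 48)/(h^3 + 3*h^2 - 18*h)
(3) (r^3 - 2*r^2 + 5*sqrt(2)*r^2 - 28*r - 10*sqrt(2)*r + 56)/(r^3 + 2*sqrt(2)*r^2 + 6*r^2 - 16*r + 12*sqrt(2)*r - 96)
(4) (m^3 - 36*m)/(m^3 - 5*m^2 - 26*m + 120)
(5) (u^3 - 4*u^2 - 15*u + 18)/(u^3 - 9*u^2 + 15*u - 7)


(1) = (4*k + 7)/(4*k - 16)
(2) = (h^2 - 14*h + 48)/(h^3 + 3*h^2 - 18*h)
(3) = (r^2 + r*(-2 + 7*sqrt(2)) - 14*sqrt(2))/(r^2 + r*(4*sqrt(2) + 6) + 24*sqrt(2))
(4) = (m^2 + 6*m)/(m^2 + m - 20)
(5) = (u^2 - 3*u - 18)/(u^2 - 8*u + 7)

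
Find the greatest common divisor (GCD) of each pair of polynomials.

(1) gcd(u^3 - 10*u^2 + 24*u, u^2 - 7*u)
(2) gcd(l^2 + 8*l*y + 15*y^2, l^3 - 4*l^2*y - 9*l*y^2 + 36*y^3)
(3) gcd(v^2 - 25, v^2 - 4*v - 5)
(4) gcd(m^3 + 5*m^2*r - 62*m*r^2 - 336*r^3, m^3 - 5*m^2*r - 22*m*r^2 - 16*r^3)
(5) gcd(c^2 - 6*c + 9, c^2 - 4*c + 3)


(1) = u
(2) = gcd((l + 3*y)*(l + 5*y), (l - 4*y)*(l - 3*y)*(l + 3*y)) = l + 3*y
(3) = v - 5
(4) = -m + 8*r
(5) = c - 3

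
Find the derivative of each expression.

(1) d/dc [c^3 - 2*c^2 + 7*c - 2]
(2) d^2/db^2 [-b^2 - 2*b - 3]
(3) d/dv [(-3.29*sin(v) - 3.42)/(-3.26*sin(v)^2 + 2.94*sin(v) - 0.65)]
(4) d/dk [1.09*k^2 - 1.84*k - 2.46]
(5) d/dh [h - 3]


(1) = 3*c^2 - 4*c + 7
(2) = -2
(3) = (-10.7254*sin(v)^2 - 22.2984*sin(v) + 12.1933)*cos(v)/(10.6276*sin(v)^4 - 19.1688*sin(v)^3 + 12.8816*sin(v)^2 - 3.822*sin(v) + 0.4225)
(4) = 2.18*k - 1.84
(5) = 1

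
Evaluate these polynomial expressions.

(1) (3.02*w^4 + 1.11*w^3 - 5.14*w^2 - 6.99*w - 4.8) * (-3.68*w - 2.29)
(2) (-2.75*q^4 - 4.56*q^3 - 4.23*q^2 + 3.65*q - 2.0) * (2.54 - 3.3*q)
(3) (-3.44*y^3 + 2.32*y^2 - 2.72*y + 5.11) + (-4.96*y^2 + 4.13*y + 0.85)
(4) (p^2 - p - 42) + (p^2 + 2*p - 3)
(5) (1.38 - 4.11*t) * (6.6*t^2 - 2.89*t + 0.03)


(1) = -11.1136*w^5 - 11.0006*w^4 + 16.3733*w^3 + 37.4938*w^2 + 33.6711*w + 10.992
(2) = 9.075*q^5 + 8.063*q^4 + 2.3766*q^3 - 22.7892*q^2 + 15.871*q - 5.08
(3) = -3.44*y^3 - 2.64*y^2 + 1.41*y + 5.96
(4) = 2*p^2 + p - 45
(5) = -27.126*t^3 + 20.9859*t^2 - 4.1115*t + 0.0414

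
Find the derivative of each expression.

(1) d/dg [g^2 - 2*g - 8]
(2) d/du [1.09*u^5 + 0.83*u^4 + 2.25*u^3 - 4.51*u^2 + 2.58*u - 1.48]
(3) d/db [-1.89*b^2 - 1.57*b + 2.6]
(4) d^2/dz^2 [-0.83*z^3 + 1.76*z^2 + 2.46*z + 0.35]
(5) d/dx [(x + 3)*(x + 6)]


(1) = 2*g - 2
(2) = 5.45*u^4 + 3.32*u^3 + 6.75*u^2 - 9.02*u + 2.58
(3) = -3.78*b - 1.57
(4) = 3.52 - 4.98*z
(5) = 2*x + 9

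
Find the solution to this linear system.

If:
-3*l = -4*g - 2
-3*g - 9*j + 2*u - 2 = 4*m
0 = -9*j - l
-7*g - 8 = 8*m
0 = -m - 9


Then:
g = 64/7
j = -10/7
l = 90/7
m = -9
u = -68/7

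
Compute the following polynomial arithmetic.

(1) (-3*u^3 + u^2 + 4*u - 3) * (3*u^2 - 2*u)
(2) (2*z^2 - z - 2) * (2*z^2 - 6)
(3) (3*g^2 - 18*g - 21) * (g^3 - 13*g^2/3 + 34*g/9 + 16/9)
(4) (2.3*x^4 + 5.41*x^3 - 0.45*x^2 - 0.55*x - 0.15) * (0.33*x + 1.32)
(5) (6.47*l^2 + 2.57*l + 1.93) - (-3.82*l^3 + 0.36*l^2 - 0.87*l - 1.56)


(1) = -9*u^5 + 9*u^4 + 10*u^3 - 17*u^2 + 6*u
(2) = 4*z^4 - 2*z^3 - 16*z^2 + 6*z + 12
(3) = 3*g^5 - 31*g^4 + 205*g^3/3 + 85*g^2/3 - 334*g/3 - 112/3
(4) = 0.759*x^5 + 4.8213*x^4 + 6.9927*x^3 - 0.7755*x^2 - 0.7755*x - 0.198
(5) = 3.82*l^3 + 6.11*l^2 + 3.44*l + 3.49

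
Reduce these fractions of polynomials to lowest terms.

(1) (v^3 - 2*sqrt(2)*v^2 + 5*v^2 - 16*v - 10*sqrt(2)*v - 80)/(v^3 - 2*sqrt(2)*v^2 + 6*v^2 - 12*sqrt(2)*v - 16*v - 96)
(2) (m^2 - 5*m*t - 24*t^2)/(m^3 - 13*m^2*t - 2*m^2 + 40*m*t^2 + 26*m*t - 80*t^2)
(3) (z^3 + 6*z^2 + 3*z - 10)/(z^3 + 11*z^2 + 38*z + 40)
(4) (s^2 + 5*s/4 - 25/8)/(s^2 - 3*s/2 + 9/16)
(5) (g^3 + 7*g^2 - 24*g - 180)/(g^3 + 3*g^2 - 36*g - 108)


(1) = (v + 5)/(v + 6)
(2) = (-m - 3*t)/(-m^2 + 5*m*t + 2*m - 10*t)
(3) = (z - 1)/(z + 4)
(4) = (16*s^2 + 20*s - 50)/(16*s^2 - 24*s + 9)
(5) = (g^2 + g - 30)/(g^2 - 3*g - 18)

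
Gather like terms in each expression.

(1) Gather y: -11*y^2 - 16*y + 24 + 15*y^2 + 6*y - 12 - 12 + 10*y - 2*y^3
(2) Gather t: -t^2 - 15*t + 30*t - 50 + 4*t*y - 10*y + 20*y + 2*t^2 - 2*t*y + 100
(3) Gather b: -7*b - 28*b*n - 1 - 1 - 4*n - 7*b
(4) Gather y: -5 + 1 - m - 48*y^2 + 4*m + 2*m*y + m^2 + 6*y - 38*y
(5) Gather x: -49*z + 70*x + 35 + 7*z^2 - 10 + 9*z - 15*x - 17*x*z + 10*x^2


(1) = -2*y^3 + 4*y^2
(2) = t^2 + t*(2*y + 15) + 10*y + 50
(3) = b*(-28*n - 14) - 4*n - 2
(4) = m^2 + 3*m - 48*y^2 + y*(2*m - 32) - 4
(5) = 10*x^2 + x*(55 - 17*z) + 7*z^2 - 40*z + 25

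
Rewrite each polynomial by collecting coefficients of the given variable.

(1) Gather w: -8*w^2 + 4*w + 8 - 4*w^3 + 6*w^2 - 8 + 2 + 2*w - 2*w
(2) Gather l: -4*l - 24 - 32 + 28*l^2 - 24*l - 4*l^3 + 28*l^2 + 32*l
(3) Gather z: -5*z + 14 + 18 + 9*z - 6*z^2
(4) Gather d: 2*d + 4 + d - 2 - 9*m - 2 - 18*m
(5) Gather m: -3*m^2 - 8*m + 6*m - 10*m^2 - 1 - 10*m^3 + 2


(1) = -4*w^3 - 2*w^2 + 4*w + 2
(2) = -4*l^3 + 56*l^2 + 4*l - 56
(3) = -6*z^2 + 4*z + 32
(4) = 3*d - 27*m
(5) = -10*m^3 - 13*m^2 - 2*m + 1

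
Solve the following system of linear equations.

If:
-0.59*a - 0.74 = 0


Then:
a = -1.25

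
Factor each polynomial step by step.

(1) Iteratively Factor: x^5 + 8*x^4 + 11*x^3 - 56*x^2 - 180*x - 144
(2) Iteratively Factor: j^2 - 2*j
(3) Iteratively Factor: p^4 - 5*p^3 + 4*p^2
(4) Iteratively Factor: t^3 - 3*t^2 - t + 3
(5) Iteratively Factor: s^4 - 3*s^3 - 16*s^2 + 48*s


(1) = (x + 2)*(x^4 + 6*x^3 - x^2 - 54*x - 72) = (x + 2)*(x + 4)*(x^3 + 2*x^2 - 9*x - 18) = (x + 2)*(x + 3)*(x + 4)*(x^2 - x - 6) = (x + 2)^2*(x + 3)*(x + 4)*(x - 3)
(2) = (j - 2)*(j)
(3) = (p - 4)*(p^3 - p^2) = p*(p - 4)*(p^2 - p) = p^2*(p - 4)*(p - 1)
(4) = (t - 1)*(t^2 - 2*t - 3) = (t - 1)*(t + 1)*(t - 3)
(5) = (s + 4)*(s^3 - 7*s^2 + 12*s) = s*(s + 4)*(s^2 - 7*s + 12) = s*(s - 3)*(s + 4)*(s - 4)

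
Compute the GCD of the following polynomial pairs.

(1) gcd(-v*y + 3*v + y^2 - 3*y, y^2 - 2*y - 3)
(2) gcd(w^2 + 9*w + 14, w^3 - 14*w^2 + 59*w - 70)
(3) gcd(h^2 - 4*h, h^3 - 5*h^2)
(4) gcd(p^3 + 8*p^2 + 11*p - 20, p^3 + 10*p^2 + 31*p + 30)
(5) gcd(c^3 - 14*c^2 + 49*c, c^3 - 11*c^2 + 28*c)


(1) = y - 3
(2) = gcd((w + 2)*(w + 7), (w - 7)*(w - 5)*(w - 2)) = 1
(3) = gcd(h*(h - 4), h^2*(h - 5)) = h
(4) = p + 5
(5) = gcd(c*(c - 7)^2, c*(c - 7)*(c - 4)) = c^2 - 7*c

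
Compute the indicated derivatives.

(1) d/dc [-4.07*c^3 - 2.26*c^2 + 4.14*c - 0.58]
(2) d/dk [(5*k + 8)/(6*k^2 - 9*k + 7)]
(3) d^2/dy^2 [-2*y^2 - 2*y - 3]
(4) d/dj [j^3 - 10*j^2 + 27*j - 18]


(1) = -12.21*c^2 - 4.52*c + 4.14
(2) = (-30*k^2 - 96*k + 107)/(36*k^4 - 108*k^3 + 165*k^2 - 126*k + 49)
(3) = -4
(4) = 3*j^2 - 20*j + 27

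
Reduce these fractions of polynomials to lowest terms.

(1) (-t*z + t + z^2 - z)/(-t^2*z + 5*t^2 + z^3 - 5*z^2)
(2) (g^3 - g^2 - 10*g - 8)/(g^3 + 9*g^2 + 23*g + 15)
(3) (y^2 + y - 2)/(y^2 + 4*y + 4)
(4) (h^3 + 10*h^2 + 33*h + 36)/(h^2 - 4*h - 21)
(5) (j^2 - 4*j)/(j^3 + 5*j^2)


(1) = (z - 1)/(t*z - 5*t + z^2 - 5*z)
(2) = (g^2 - 2*g - 8)/(g^2 + 8*g + 15)
(3) = (y - 1)/(y + 2)
(4) = (h^2 + 7*h + 12)/(h - 7)
(5) = (j - 4)/(j^2 + 5*j)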